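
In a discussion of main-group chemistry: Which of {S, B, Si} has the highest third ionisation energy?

IE_3 is the cost of taking one more electron from the +2 cation: S²⁺ still has 4 valence electrons; B²⁺ still has 1 valence electron; Si²⁺ still has 2 valence electrons.
All are still removing valence electrons, so compare the +2 ions as you would atoms: IE_3 generally rises across a period (higher Z_eff) and falls down a group (larger shell), subject to the usual subshell exceptions.
Valence configurations: S²⁺ [Ne]3s²3p², B²⁺ [He]2s¹, Si²⁺ [Ne]3s².
The numbers (kJ/mol): S 3357, B 3660, Si 3232.
Overall IE_3 order: Si < S < B.

B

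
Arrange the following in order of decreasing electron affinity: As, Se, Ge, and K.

Se, Ge, As, K

Adding an electron releases more energy for atoms nearer the top right (short of the noble gases).
All lie in period 4; the across-period trend (electron affinity increases left to right) applies, with the exception below.
Note the exception: Ge has a higher electron affinity than As, contrary to the simple trend — adding an electron to As's half-filled 4p³ is unfavourable, so Ge (4p²) has the more exothermic EA.
Tabulated electron affinity (kJ/mol): K 48, Ge 119, As 78, Se 195.
So from highest to lowest: Se > Ge > As > K.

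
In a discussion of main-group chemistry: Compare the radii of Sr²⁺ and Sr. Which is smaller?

Sr²⁺

Forming Sr²⁺ removes 2 electrons from Sr. Fewer electrons for the same nuclear charge means less shielding and a higher Z_eff on the remaining electrons, and for main-group metals the entire outer shell is lost.
A cation is smaller than its parent atom: Sr²⁺ < Sr.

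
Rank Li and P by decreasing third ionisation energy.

The third ionization energy removes an electron from the +2 ion. For each element: Li²⁺ is already 1 electron into the core; P²⁺ still has 3 valence electrons.
Pulling an electron out of a noble-gas core costs far more than removing a remaining valence electron, so Li sits at the high end of IE_3.
Approximate IE_3 values (kJ/mol): Li 11815, P 2914.
So the third ionization energies run P < Li.

Li > P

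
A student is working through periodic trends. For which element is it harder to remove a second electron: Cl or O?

O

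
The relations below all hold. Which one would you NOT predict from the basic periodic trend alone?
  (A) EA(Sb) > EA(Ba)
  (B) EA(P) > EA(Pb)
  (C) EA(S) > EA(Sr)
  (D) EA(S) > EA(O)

(D)

The general trend: electron affinity increases across a period and decreases down a group.
(A) Sb (period 5, group 15) vs Ba (period 6, group 2): the stated order agrees with the simple trend.
(B) P (period 3, group 15) vs Pb (period 6, group 14): the stated order agrees with the simple trend.
(C) S (period 3, group 16) vs Sr (period 5, group 2): the stated order agrees with the simple trend.
(D) S (period 3, group 16) vs O (period 2, group 16): the stated order contradicts the simple trend.
The exception is (D): the compact 2p subshell of O repels the added electron more than S's larger 3p does.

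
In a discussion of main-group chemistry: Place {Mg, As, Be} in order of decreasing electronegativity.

As, Be, Mg

Be is in period 2, group 2; Mg is in period 3, group 2; As is in period 4, group 15.
Atoms toward the upper right of the periodic table pull bonding electrons most strongly.
Neither a single period nor a single group — weigh both effects.
Be > Mg: Be sits above Mg in group 2, so the down-group effect alone puts Be higher.
As > Be: the two effects oppose for this pair; the across-period effect wins (2.18 vs 1.57).
Approximate values (Pauling): Be 1.57, Mg 1.31, As 2.18.
So from highest to lowest: As > Be > Mg.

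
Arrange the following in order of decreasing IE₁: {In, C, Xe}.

Xe > C > In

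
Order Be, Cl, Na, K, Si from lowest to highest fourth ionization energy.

Si < Cl < K < Na < Be

IE_4 is the cost of taking one more electron from the +3 cation: Be³⁺ is already 1 electron into the core; Cl³⁺ still has 4 valence electrons; Na³⁺ is already 2 electrons into the core; K³⁺ is already 2 electrons into the core; Si³⁺ still has 1 valence electron.
Breaking into a closed-shell core is much more expensive than removing a leftover valence electron — K, Na and Be have the largest IE_4 here.
Valence configurations: Cl³⁺ [Ne]3s²3p², Si³⁺ [Ne]3s¹.
Approximate IE_4 values (kJ/mol): Be 21007, Cl 5159, Na 9543, K 5877, Si 4356.
So the fourth ionization energies run Si < Cl < K < Na < Be.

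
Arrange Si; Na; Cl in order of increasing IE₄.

Si, Cl, Na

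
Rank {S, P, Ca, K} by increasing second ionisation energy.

Ca < P < S < K

Consider each +1 ion: S⁺ still has 5 valence electrons; P⁺ still has 4 valence electrons; Ca⁺ still has 1 valence electron; K⁺ is the bare [Ar] core.
Pulling an electron out of a noble-gas core costs far more than removing a remaining valence electron, so K sits at the high end of IE_2.
Valence configurations: S⁺ [Ne]3s²3p³, P⁺ [Ne]3s²3p², Ca⁺ [Ar]4s¹.
Tabulated IE_2 (kJ/mol): S 2252, P 1907, Ca 1145, K 3052.
Putting it together, IE_2: Ca < P < S < K.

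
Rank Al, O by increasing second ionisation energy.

After 1 electron has been removed, what remains? Al⁺ still has 2 valence electrons; O⁺ still has 5 valence electrons.
All are still removing valence electrons, so compare the +1 ions as you would atoms: IE_2 generally rises across a period (higher Z_eff) and falls down a group (larger shell), subject to the usual subshell exceptions.
Valence configurations: Al⁺ [Ne]3s², O⁺ [He]2s²2p³.
Tabulated IE_2 (kJ/mol): Al 1817, O 3388.
So the second ionization energies run Al < O.

Al < O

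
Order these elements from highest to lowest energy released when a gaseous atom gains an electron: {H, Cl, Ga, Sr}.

H is in period 1, group 1; Cl is in period 3, group 17; Ga is in period 4, group 13; Sr is in period 5, group 2.
Adding an electron releases more energy for atoms nearer the top right (short of the noble gases).
Here both period and group differ, so the two effects have to be weighed against each other.
Ga > Sr: relative to Sr, both the across-period and down-group shifts push Ga's electron affinity up.
H > Ga: period and group pull opposite ways; the down-group shift dominates (73 vs 29 kJ/mol).
Cl > H: the two effects oppose for this pair; the across-period effect wins (349 vs 73 kJ/mol).
Approximate values (kJ/mol): H 73, Cl 349, Ga 29, Sr 5.
So from highest to lowest: Cl > H > Ga > Sr.

Cl, H, Ga, Sr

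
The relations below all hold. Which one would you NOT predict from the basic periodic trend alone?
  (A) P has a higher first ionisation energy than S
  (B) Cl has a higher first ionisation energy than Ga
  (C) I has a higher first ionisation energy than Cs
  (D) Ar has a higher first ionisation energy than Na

The general trend: first ionisation energy increases across a period and decreases down a group.
(A) P (period 3, group 15) vs S (period 3, group 16): the stated order contradicts the simple trend.
(B) Cl (period 3, group 17) vs Ga (period 4, group 13): the stated order agrees with the simple trend.
(C) I (period 5, group 17) vs Cs (period 6, group 1): the stated order agrees with the simple trend.
(D) Ar (period 3, group 18) vs Na (period 3, group 1): the stated order agrees with the simple trend.
The exception is (A): S (3p⁴) ionizes more easily than half-filled P (3p³) because the paired 3p electron in S is pushed out by e⁻–e⁻ repulsion.

(A)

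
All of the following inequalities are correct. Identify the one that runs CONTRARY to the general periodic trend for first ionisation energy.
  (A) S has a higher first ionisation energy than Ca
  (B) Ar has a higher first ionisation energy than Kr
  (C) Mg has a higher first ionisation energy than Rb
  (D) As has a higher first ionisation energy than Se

The general trend: first ionisation energy increases across a period and decreases down a group.
(A) S (period 3, group 16) vs Ca (period 4, group 2): the stated order agrees with the simple trend.
(B) Ar (period 3, group 18) vs Kr (period 4, group 18): the stated order agrees with the simple trend.
(C) Mg (period 3, group 2) vs Rb (period 5, group 1): the stated order agrees with the simple trend.
(D) As (period 4, group 15) vs Se (period 4, group 16): the stated order contradicts the simple trend.
The exception is (D): Se (4p⁴) ionizes more easily than half-filled As (4p³).

(D)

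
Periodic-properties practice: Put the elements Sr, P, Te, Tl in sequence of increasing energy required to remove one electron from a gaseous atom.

Sr < Tl < Te < P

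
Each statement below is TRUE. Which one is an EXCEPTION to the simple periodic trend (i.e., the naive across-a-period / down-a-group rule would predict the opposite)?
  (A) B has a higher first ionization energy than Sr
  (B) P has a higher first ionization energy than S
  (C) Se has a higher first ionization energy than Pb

(B)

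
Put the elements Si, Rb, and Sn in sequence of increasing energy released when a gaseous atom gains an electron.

Rb < Sn < Si

Electron affinity generally becomes more exothermic across a period toward the halogens and less exothermic down a group.
Neither a single period nor a single group — weigh both effects.
Sn > Rb: Sn lies to the right of Rb in period 5, so the across-period effect alone puts Sn higher.
Si > Sn: Si sits above Sn in group 14, so the down-group effect alone puts Si higher.
For reference (kJ/mol): Si 134, Rb 47, Sn 107.
So from lowest to highest: Rb < Sn < Si.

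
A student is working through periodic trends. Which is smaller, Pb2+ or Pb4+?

Pb4+

Both ions have Z = 82 protons, but Pb4+ has lost more electrons, so its remaining electrons feel a larger effective nuclear charge per electron and are pulled in more tightly.
Higher positive charge → smaller ion, so Pb2+ > Pb4+.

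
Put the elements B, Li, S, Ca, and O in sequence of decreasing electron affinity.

S > O > Li > B > Ca

Li is in period 2, group 1; B is in period 2, group 13; O is in period 2, group 16; S is in period 3, group 16; Ca is in period 4, group 2.
EA tends to increase across a period and decrease down a group, though the pattern is less regular than for IE or radius.
Here both period and group differ, so the two effects have to be weighed against each other.
B > Ca: relative to Ca, both the across-period and down-group shifts push B's electron affinity up.
Li > B: this pair runs against the simple trend — see the exception note.
O > Li: both are in period 2; the period trend gives O the larger value.
S > O: this pair runs against the simple trend — see the exception note.
Note the exception: Li has a higher electron affinity than B, contrary to the simple trend — B's ns²np¹ configuration gives only a small electron affinity — the sparsely filled np subshell binds an added electron weakly.
Note the exception: S has a higher electron affinity than O, contrary to the simple trend — the compact 2p subshell of O repels the added electron more than S's larger 3p does.
Approximate values (kJ/mol): Li 60, B 27, O 141, S 200, Ca 2.
So from highest to lowest: S > O > Li > B > Ca.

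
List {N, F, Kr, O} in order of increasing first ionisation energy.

O, Kr, N, F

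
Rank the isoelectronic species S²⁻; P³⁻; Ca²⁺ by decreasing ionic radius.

P³⁻ > S²⁻ > Ca²⁺

All of these have 18 electrons, so size is governed by nuclear charge alone: the more protons, the stronger the pull on the same electron cloud, and the smaller the ion.
Nuclear charges: Ca²⁺ (Z=20), S²⁻ (Z=16), P³⁻ (Z=15).
Largest to smallest: P³⁻ > S²⁻ > Ca²⁺.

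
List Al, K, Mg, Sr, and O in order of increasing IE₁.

O is in period 2, group 16; Mg is in period 3, group 2; Al is in period 3, group 13; K is in period 4, group 1; Sr is in period 5, group 2.
Across a period the outer electron is held more tightly (higher IE₁); down a group it sits in a higher shell, more shielded, and comes off more easily.
These span different periods and groups, so the two trends combine.
Sr > K: the two effects oppose for this pair; the across-period effect wins (550 vs 419 kJ/mol).
Al > Sr: relative to Sr, both the across-period and down-group shifts push Al's first ionization energy up.
Mg > Al: this pair runs against the simple trend — see the exception note.
O > Mg: relative to Mg, both the across-period and down-group shifts push O's first ionization energy up.
Note the exception: Mg has a higher first ionization energy than Al, contrary to the simple trend — Al's single 3p electron is easier to remove than one from Mg's filled 3s².
Tabulated first ionization energy (kJ/mol): O 1314, Mg 738, Al 578, K 419, Sr 550.
So from lowest to highest: K < Sr < Al < Mg < O.

K, Sr, Al, Mg, O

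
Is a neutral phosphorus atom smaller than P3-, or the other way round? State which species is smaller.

P

Forming P3- adds 3 electrons to P. More electron–electron repulsion in the same shell, with unchanged nuclear charge, lets the cloud expand.
An anion is larger than its parent atom: P3- > P.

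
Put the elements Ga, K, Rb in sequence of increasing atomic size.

Moving right in a period, electrons are added to the same shell under a stronger nuclear pull, so atoms get smaller; moving down, a new shell is opened and atoms get larger.
These span different periods and groups, so the two trends combine.
K > Ga: both are in period 4; the period trend gives K the larger value.
Rb > K: they share group 1; the group trend gives Rb the larger value.
For reference (pm): K 196, Ga 124, Rb 210.
So from smallest to largest: Ga < K < Rb.

Ga, K, Rb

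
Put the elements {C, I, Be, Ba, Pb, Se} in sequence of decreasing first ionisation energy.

Be is in period 2, group 2; C is in period 2, group 14; Se is in period 4, group 16; I is in period 5, group 17; Ba is in period 6, group 2; Pb is in period 6, group 14.
Removing the outermost electron gets harder across a period and easier down a group.
Neither a single period nor a single group — weigh both effects.
Pb > Ba: both are in period 6; the period trend gives Pb the larger value.
Be > Pb: the two effects oppose for this pair; the down-group effect wins (900 vs 716 kJ/mol).
Se > Be: period and group pull opposite ways; the across-period shift dominates (941 vs 900 kJ/mol).
I > Se: the two effects oppose for this pair; the across-period effect wins (1008 vs 941 kJ/mol).
C > I: the two effects oppose for this pair; the down-group effect wins (1086 vs 1008 kJ/mol).
For reference (kJ/mol): Be 900, C 1086, Se 941, I 1008, Ba 503, Pb 716.
So from highest to lowest: C > I > Se > Be > Pb > Ba.

C, I, Se, Be, Pb, Ba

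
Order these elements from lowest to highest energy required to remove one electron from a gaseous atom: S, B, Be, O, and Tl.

Tl, B, Be, S, O

IE₁ increases left→right with effective nuclear charge and decreases top→bottom as the valence shell moves farther out.
Neither a single period nor a single group — weigh both effects.
B > Tl: they share group 13; the group trend gives B the larger value.
Be > B: this pair runs against the simple trend — see the exception note.
S > Be: period and group pull opposite ways; the across-period shift dominates (1000 vs 900 kJ/mol).
O > S: O sits above S in group 16, so the down-group effect alone puts O higher.
Note the exception: Be has a higher first ionization energy than B, contrary to the simple trend — removing B's lone 2p electron is easier than breaking Be's filled 2s².
Approximate values (kJ/mol): Be 900, B 801, O 1314, S 1000, Tl 589.
So from lowest to highest: Tl < B < Be < S < O.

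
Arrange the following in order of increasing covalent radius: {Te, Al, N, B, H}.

H < N < B < Al < Te

Radius decreases left→right (rising Z_eff, same n) and increases top→bottom (higher n).
Neither a single period nor a single group — weigh both effects.
N > H: the two effects oppose for this pair; the down-group effect wins (71 vs 32 pm).
B > N: both are in period 2; the period trend gives B the larger value.
Al > B: Al sits below B in group 13, so the down-group effect alone puts Al larger.
Te > Al: the two effects oppose for this pair; the down-group effect wins (136 vs 126 pm).
For reference (pm): H 32, B 85, N 71, Al 126, Te 136.
So from smallest to largest: H < N < B < Al < Te.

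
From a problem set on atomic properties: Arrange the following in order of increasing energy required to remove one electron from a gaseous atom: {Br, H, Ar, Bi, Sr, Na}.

Na, Sr, Bi, Br, H, Ar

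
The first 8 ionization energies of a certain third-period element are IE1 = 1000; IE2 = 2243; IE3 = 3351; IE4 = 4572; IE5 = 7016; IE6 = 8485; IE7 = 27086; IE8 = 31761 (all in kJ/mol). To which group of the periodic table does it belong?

Group 16

Look for the largest jump between consecutive ionization energies: IE7/IE6 ≈ 3.2, far larger than any earlier ratio.
That jump marks the point where a core electron is being removed. So the atom has 6 valence electrons.
A main-group element with 6 valence electrons is in group 16.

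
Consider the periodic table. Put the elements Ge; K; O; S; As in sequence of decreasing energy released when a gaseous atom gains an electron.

S > O > Ge > As > K

O is in period 2, group 16; S is in period 3, group 16; K is in period 4, group 1; Ge is in period 4, group 14; As is in period 4, group 15.
Adding an electron releases more energy for atoms nearer the top right (short of the noble gases).
Neither a single period nor a single group — weigh both effects.
As > K: both are in period 4; the period trend gives As the larger value.
Ge > As: this pair runs against the simple trend — see the exception note.
O > Ge: both effects reinforce here, so O is clearly the higher of the two.
S > O: this pair runs against the simple trend — see the exception note.
Note the exception: Ge has a higher electron affinity than As, contrary to the simple trend — adding an electron to As's half-filled 4p³ is unfavourable, so Ge (4p²) has the more exothermic EA.
Note the exception: S has a higher electron affinity than O, contrary to the simple trend — the compact 2p subshell of O repels the added electron more than S's larger 3p does.
Tabulated electron affinity (kJ/mol): O 141, S 200, K 48, Ge 119, As 78.
So from highest to lowest: S > O > Ge > As > K.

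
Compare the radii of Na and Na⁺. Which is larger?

Forming Na⁺ removes 1 electron from Na. Fewer electrons for the same nuclear charge means less shielding and a higher Z_eff on the remaining electrons, and for main-group metals the entire outer shell is lost.
A cation is smaller than its parent atom: Na⁺ < Na.

Na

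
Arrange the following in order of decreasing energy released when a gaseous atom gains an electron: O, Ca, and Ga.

O > Ga > Ca

Electron affinity generally becomes more exothermic across a period toward the halogens and less exothermic down a group.
Here both period and group differ, so the two effects have to be weighed against each other.
Ga > Ca: both are in period 4; the period trend gives Ga the larger value.
O > Ga: both effects reinforce here, so O is clearly the higher of the two.
Tabulated electron affinity (kJ/mol): O 141, Ca 2, Ga 29.
So from highest to lowest: O > Ga > Ca.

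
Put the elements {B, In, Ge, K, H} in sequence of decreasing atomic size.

K > In > Ge > B > H

Atomic radius shrinks across a period as nuclear charge pulls the same shell inward, and grows down a group as new shells are added.
Neither a single period nor a single group — weigh both effects.
B > H: the two effects oppose for this pair; the down-group effect wins (85 vs 32 pm).
Ge > B: period and group pull opposite ways; the down-group shift dominates (121 vs 85 pm).
In > Ge: both effects reinforce here, so In is clearly the larger of the two.
K > In: period and group pull opposite ways; the across-period shift dominates (196 vs 142 pm).
Approximate values (pm): H 32, B 85, K 196, Ge 121, In 142.
So from largest to smallest: K > In > Ge > B > H.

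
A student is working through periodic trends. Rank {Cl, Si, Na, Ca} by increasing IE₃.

Si < Cl < Ca < Na

The third ionization energy removes an electron from the +2 ion. For each element: Cl²⁺ still has 5 valence electrons; Si²⁺ still has 2 valence electrons; Na²⁺ is already 1 electron into the core; Ca²⁺ is the bare [Ar] core.
Breaking into a closed-shell core is much more expensive than removing a leftover valence electron — Ca and Na have the largest IE_3 here.
Valence configurations: Cl²⁺ [Ne]3s²3p³, Si²⁺ [Ne]3s².
The numbers (kJ/mol): Cl 3822, Si 3232, Na 6910, Ca 4912.
Hence IE_3: Si < Cl < Ca < Na.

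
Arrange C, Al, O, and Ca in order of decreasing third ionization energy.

O > Ca > C > Al

Consider each +2 ion: C²⁺ still has 2 valence electrons; Al²⁺ still has 1 valence electron; O²⁺ still has 4 valence electrons; Ca²⁺ is the bare [Ar] core.
Usually core removal costs more than valence removal, but here the competition is close: a tightly held n=2 valence electron can cost more to remove than an n=3 core electron, so the actual values have to decide it.
Valence configurations: C²⁺ [He]2s², Al²⁺ [Ne]3s¹, O²⁺ [He]2s²2p².
Tabulated IE_3 (kJ/mol): C 4620, Al 2745, O 5300, Ca 4912.
Putting it together, IE_3: Al < C < Ca < O.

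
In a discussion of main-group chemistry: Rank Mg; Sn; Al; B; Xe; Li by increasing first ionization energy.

Li is in period 2, group 1; B is in period 2, group 13; Mg is in period 3, group 2; Al is in period 3, group 13; Sn is in period 5, group 14; Xe is in period 5, group 18.
Across a period the outer electron is held more tightly (higher IE₁); down a group it sits in a higher shell, more shielded, and comes off more easily.
These span different periods and groups, so the two trends combine.
Al > Li: period and group pull opposite ways; the across-period shift dominates (578 vs 520 kJ/mol).
Sn > Al: period and group pull opposite ways; the across-period shift dominates (709 vs 578 kJ/mol).
Mg > Sn: the two effects oppose for this pair; the down-group effect wins (738 vs 709 kJ/mol).
B > Mg: relative to Mg, both the across-period and down-group shifts push B's first ionization energy up.
Xe > B: period and group pull opposite ways; the across-period shift dominates (1170 vs 801 kJ/mol).
Note the exception: Mg has a higher first ionization energy than Al, contrary to the simple trend — Al's single 3p electron is easier to remove than one from Mg's filled 3s².
For reference (kJ/mol): Li 520, B 801, Mg 738, Al 578, Sn 709, Xe 1170.
So from lowest to highest: Li < Al < Sn < Mg < B < Xe.

Li, Al, Sn, Mg, B, Xe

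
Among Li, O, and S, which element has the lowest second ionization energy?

S

After 1 electron has been removed, what remains? Li⁺ is the bare [He] core; O⁺ still has 5 valence electrons; S⁺ still has 5 valence electrons.
Pulling an electron out of a noble-gas core costs far more than removing a remaining valence electron, so Li sits at the high end of IE_2.
Valence configurations: O⁺ [He]2s²2p³, S⁺ [Ne]3s²3p³.
Approximate IE_2 values (kJ/mol): Li 7298, O 3388, S 2252.
Hence IE_2: S < O < Li.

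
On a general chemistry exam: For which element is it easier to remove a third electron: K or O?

K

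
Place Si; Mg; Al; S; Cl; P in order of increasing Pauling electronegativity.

Mg < Al < Si < P < S < Cl

Mg is in period 3, group 2; Al is in period 3, group 13; Si is in period 3, group 14; P is in period 3, group 15; S is in period 3, group 16; Cl is in period 3, group 17.
Atoms toward the upper right of the periodic table pull bonding electrons most strongly.
All lie in period 3, so electronegativity increases left to right.
So from lowest to highest: Mg < Al < Si < P < S < Cl.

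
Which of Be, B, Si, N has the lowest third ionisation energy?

IE_3 is the cost of taking one more electron from the +2 cation: Be²⁺ is the bare [He] core; B²⁺ still has 1 valence electron; Si²⁺ still has 2 valence electrons; N²⁺ still has 3 valence electrons.
Pulling an electron out of a noble-gas core costs far more than removing a remaining valence electron, so Be sits at the high end of IE_3.
Valence configurations: B²⁺ [He]2s¹, Si²⁺ [Ne]3s², N²⁺ [He]2s²2p¹.
The numbers (kJ/mol): Be 14849, B 3660, Si 3232, N 4578.
Overall IE_3 order: Si < B < N < Be.

Si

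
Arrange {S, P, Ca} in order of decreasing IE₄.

Ca > P > S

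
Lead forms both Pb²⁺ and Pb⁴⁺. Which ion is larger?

Pb²⁺

Both ions have Z = 82 protons, but Pb⁴⁺ has lost more electrons, so its remaining electrons feel a larger effective nuclear charge per electron and are pulled in more tightly.
Higher positive charge → smaller ion, so Pb²⁺ > Pb⁴⁺.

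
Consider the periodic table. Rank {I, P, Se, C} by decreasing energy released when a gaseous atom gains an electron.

C is in period 2, group 14; P is in period 3, group 15; Se is in period 4, group 16; I is in period 5, group 17.
Atoms with high Z_eff and room in the valence shell (especially the halogens) have the most exothermic electron affinities.
A diagonal step moves right (one effect) and down (the opposite effect) at once.
C > P: the two effects oppose for this pair; the down-group effect wins (122 vs 72 kJ/mol).
Se > C: the two effects oppose for this pair; the across-period effect wins (195 vs 122 kJ/mol).
I > Se: period and group pull opposite ways; the across-period shift dominates (295 vs 195 kJ/mol).
For reference (kJ/mol): C 122, P 72, Se 195, I 295.
So from highest to lowest: I > Se > C > P.

I, Se, C, P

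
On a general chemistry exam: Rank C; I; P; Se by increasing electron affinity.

P, C, Se, I

Adding an electron releases more energy for atoms nearer the top right (short of the noble gases).
These sit on a diagonal, where the across-period and down-group effects partly cancel.
C > P: the two effects oppose for this pair; the down-group effect wins (122 vs 72 kJ/mol).
Se > C: the two effects oppose for this pair; the across-period effect wins (195 vs 122 kJ/mol).
I > Se: period and group pull opposite ways; the across-period shift dominates (295 vs 195 kJ/mol).
For reference (kJ/mol): C 122, P 72, Se 195, I 295.
So from lowest to highest: P < C < Se < I.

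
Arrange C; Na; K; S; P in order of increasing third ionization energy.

The third ionization energy removes an electron from the +2 ion. For each element: C²⁺ still has 2 valence electrons; Na²⁺ is already 1 electron into the core; K²⁺ is already 1 electron into the core; S²⁺ still has 4 valence electrons; P²⁺ still has 3 valence electrons.
Usually core removal costs more than valence removal, but here the competition is close: a tightly held n=2 valence electron can cost more to remove than an n=3 core electron, so the actual values have to decide it.
Valence configurations: C²⁺ [He]2s², S²⁺ [Ne]3s²3p², P²⁺ [Ne]3s²3p¹.
The numbers (kJ/mol): C 4620, Na 6910, K 4420, S 3357, P 2914.
So the third ionization energies run P < S < K < C < Na.

P, S, K, C, Na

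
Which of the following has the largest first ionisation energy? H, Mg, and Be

Removing the outermost electron gets harder across a period and easier down a group.
These span different periods and groups, so the two trends combine.
Be > Mg: they share group 2; the group trend gives Be the larger value.
H > Be: period and group pull opposite ways; the down-group shift dominates (1312 vs 900 kJ/mol).
Tabulated first ionization energy (kJ/mol): H 1312, Be 900, Mg 738.
The largest first ionisation energy among these belongs to H.

H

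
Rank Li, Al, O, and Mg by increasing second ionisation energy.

Mg, Al, O, Li

The second ionization energy removes an electron from the +1 ion. For each element: Li⁺ is the bare [He] core; Al⁺ still has 2 valence electrons; O⁺ still has 5 valence electrons; Mg⁺ still has 1 valence electron.
Breaking into a closed-shell core is much more expensive than removing a leftover valence electron — Li has the largest IE_2 here.
Valence configurations: Al⁺ [Ne]3s², O⁺ [He]2s²2p³, Mg⁺ [Ne]3s¹.
The numbers (kJ/mol): Li 7298, Al 1817, O 3388, Mg 1451.
Putting it together, IE_2: Mg < Al < O < Li.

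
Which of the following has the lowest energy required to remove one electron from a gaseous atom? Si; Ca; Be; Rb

Rb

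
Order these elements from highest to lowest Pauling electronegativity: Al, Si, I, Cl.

Atoms toward the upper right of the periodic table pull bonding electrons most strongly.
Neither a single period nor a single group — weigh both effects.
Si > Al: both are in period 3; the period trend gives Si the larger value.
I > Si: period and group pull opposite ways; the across-period shift dominates (2.66 vs 1.90).
Cl > I: they share group 17; the group trend gives Cl the larger value.
For reference (Pauling): Al 1.61, Si 1.90, Cl 3.16, I 2.66.
So from highest to lowest: Cl > I > Si > Al.

Cl > I > Si > Al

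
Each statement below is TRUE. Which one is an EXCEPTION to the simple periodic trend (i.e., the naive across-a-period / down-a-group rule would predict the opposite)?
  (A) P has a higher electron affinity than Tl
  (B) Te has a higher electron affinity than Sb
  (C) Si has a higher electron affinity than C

The general trend: electron affinity increases across a period and decreases down a group.
(A) P (period 3, group 15) vs Tl (period 6, group 13): the stated order agrees with the simple trend.
(B) Te (period 5, group 16) vs Sb (period 5, group 15): the stated order agrees with the simple trend.
(C) Si (period 3, group 14) vs C (period 2, group 14): the stated order contradicts the simple trend.
The exception is (C): Si's larger, more diffuse 3p orbitals accept an added electron slightly more readily than C's compact 2p.

(C)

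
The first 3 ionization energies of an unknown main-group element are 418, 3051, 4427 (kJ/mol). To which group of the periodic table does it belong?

Group 1

Look for the largest jump between consecutive ionization energies: IE2/IE1 ≈ 7.3, far larger than any earlier ratio.
That jump marks the point where a core electron is being removed. So the atom has 1 valence electron.
A main-group element with 1 valence electron is in group 1.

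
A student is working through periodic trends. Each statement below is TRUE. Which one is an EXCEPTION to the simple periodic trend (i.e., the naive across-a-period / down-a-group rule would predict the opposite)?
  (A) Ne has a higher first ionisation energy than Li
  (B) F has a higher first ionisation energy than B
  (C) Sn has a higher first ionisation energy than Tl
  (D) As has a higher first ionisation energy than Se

(D)

The general trend: first ionisation energy increases across a period and decreases down a group.
(A) Ne (period 2, group 18) vs Li (period 2, group 1): the stated order agrees with the simple trend.
(B) F (period 2, group 17) vs B (period 2, group 13): the stated order agrees with the simple trend.
(C) Sn (period 5, group 14) vs Tl (period 6, group 13): the stated order agrees with the simple trend.
(D) As (period 4, group 15) vs Se (period 4, group 16): the stated order contradicts the simple trend.
The exception is (D): Se (4p⁴) ionizes more easily than half-filled As (4p³).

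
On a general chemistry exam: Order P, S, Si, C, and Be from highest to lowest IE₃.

Be > C > S > Si > P

After 2 electrons have been removed, what remains? P²⁺ still has 3 valence electrons; S²⁺ still has 4 valence electrons; Si²⁺ still has 2 valence electrons; C²⁺ still has 2 valence electrons; Be²⁺ is the bare [He] core.
Breaking into a closed-shell core is much more expensive than removing a leftover valence electron — Be has the largest IE_3 here.
Valence configurations: P²⁺ [Ne]3s²3p¹, S²⁺ [Ne]3s²3p², Si²⁺ [Ne]3s², C²⁺ [He]2s².
P²⁺ loses a lone 3p electron whereas Si²⁺ must break into a filled 3s² pair, so IE_3(Si) > IE_3(P) even though P has the higher nuclear charge.
Approximate IE_3 values (kJ/mol): P 2914, S 3357, Si 3232, C 4620, Be 14849.
Putting it together, IE_3: P < Si < S < C < Be.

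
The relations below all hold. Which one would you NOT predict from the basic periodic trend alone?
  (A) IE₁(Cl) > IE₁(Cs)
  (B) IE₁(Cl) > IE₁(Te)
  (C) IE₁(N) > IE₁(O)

The general trend: first ionization energy increases across a period and decreases down a group.
(A) Cl (period 3, group 17) vs Cs (period 6, group 1): the stated order agrees with the simple trend.
(B) Cl (period 3, group 17) vs Te (period 5, group 16): the stated order agrees with the simple trend.
(C) N (period 2, group 15) vs O (period 2, group 16): the stated order contradicts the simple trend.
The exception is (C): pairing an electron in O's 2p⁴ costs repulsion energy, so O ionizes more easily than half-filled N (2p³).

(C)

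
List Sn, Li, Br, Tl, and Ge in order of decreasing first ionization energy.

Br > Ge > Sn > Tl > Li

Li is in period 2, group 1; Ge is in period 4, group 14; Br is in period 4, group 17; Sn is in period 5, group 14; Tl is in period 6, group 13.
Removing the outermost electron gets harder across a period and easier down a group.
These span different periods and groups, so the two trends combine.
Tl > Li: the two effects oppose for this pair; the across-period effect wins (589 vs 520 kJ/mol).
Sn > Tl: relative to Tl, both the across-period and down-group shifts push Sn's first ionization energy up.
Ge > Sn: Ge sits above Sn in group 14, so the down-group effect alone puts Ge higher.
Br > Ge: Br lies to the right of Ge in period 4, so the across-period effect alone puts Br higher.
Tabulated first ionization energy (kJ/mol): Li 520, Ge 762, Br 1140, Sn 709, Tl 589.
So from highest to lowest: Br > Ge > Sn > Tl > Li.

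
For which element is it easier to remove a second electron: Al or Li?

The second ionization energy removes an electron from the +1 ion. For each element: Al⁺ still has 2 valence electrons; Li⁺ is the bare [He] core.
Pulling an electron out of a noble-gas core costs far more than removing a remaining valence electron, so Li sits at the high end of IE_2.
Approximate IE_2 values (kJ/mol): Al 1817, Li 7298.
Hence IE_2: Al < Li.

Al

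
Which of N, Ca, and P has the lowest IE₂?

IE_2 is the cost of taking one more electron from the +1 cation: N⁺ still has 4 valence electrons; Ca⁺ still has 1 valence electron; P⁺ still has 4 valence electrons.
All are still removing valence electrons, so compare the +1 ions as you would atoms: IE_2 generally rises across a period (higher Z_eff) and falls down a group (larger shell), subject to the usual subshell exceptions.
Valence configurations: N⁺ [He]2s²2p², Ca⁺ [Ar]4s¹, P⁺ [Ne]3s²3p².
The numbers (kJ/mol): N 2856, Ca 1145, P 1907.
Hence IE_2: Ca < P < N.

Ca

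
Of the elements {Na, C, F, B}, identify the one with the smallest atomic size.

B is in period 2, group 13; C is in period 2, group 14; F is in period 2, group 17; Na is in period 3, group 1.
Across a period the added protons contract the valence shell; down a group each new principal shell makes the atom larger.
These span different periods and groups, so the two trends combine.
C > F: C lies to the left of F in period 2, so the across-period effect alone puts C larger.
B > C: both are in period 2; the period trend gives B the larger value.
Na > B: both effects reinforce here, so Na is clearly the larger of the two.
Tabulated atomic radius (pm): B 85, C 75, F 64, Na 155.
The smallest atomic size among these belongs to F.

F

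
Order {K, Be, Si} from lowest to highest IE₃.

IE_3 is the cost of taking one more electron from the +2 cation: K²⁺ is already 1 electron into the core; Be²⁺ is the bare [He] core; Si²⁺ still has 2 valence electrons.
Core electrons are held far more tightly than valence electrons, so K and Be top the IE_3 order.
Approximate IE_3 values (kJ/mol): K 4420, Be 14849, Si 3232.
Putting it together, IE_3: Si < K < Be.

Si < K < Be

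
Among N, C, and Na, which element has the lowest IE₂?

C

Consider each +1 ion: N⁺ still has 4 valence electrons; C⁺ still has 3 valence electrons; Na⁺ is the bare [Ne] core.
Breaking into a closed-shell core is much more expensive than removing a leftover valence electron — Na has the largest IE_2 here.
Valence configurations: N⁺ [He]2s²2p², C⁺ [He]2s²2p¹.
Tabulated IE_2 (kJ/mol): N 2856, C 2353, Na 4562.
So the second ionization energies run C < N < Na.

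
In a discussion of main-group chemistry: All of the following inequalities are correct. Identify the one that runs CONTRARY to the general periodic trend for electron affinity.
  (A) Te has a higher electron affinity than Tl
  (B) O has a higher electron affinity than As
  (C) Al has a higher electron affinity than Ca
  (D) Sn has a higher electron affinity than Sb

The general trend: electron affinity increases across a period and decreases down a group.
(A) Te (period 5, group 16) vs Tl (period 6, group 13): the stated order agrees with the simple trend.
(B) O (period 2, group 16) vs As (period 4, group 15): the stated order agrees with the simple trend.
(C) Al (period 3, group 13) vs Ca (period 4, group 2): the stated order agrees with the simple trend.
(D) Sn (period 5, group 14) vs Sb (period 5, group 15): the stated order contradicts the simple trend.
The exception is (D): adding an electron to Sb's half-filled 5p³ is unfavourable, so Sn has the more exothermic EA.

(D)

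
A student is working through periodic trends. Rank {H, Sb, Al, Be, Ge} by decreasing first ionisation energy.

First ionization energy rises across a period (greater Z_eff holds electrons more tightly) and falls down a group (valence electrons are farther from the nucleus).
These sit on a diagonal, where the across-period and down-group effects partly cancel.
Ge > Al: the two effects oppose for this pair; the across-period effect wins (762 vs 578 kJ/mol).
Sb > Ge: the two effects oppose for this pair; the across-period effect wins (831 vs 762 kJ/mol).
Be > Sb: period and group pull opposite ways; the down-group shift dominates (900 vs 831 kJ/mol).
H > Be: the two effects oppose for this pair; the down-group effect wins (1312 vs 900 kJ/mol).
Tabulated first ionization energy (kJ/mol): H 1312, Be 900, Al 578, Ge 762, Sb 831.
So from highest to lowest: H > Be > Sb > Ge > Al.

H > Be > Sb > Ge > Al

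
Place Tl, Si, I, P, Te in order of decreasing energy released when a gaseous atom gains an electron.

I > Te > Si > P > Tl

Si is in period 3, group 14; P is in period 3, group 15; Te is in period 5, group 16; I is in period 5, group 17; Tl is in period 6, group 13.
Atoms with high Z_eff and room in the valence shell (especially the halogens) have the most exothermic electron affinities.
These span different periods and groups, so the two trends combine.
P > Tl: both effects reinforce here, so P is clearly the higher of the two.
Si > P: this pair runs against the simple trend — see the exception note.
Te > Si: period and group pull opposite ways; the across-period shift dominates (190 vs 134 kJ/mol).
I > Te: both are in period 5; the period trend gives I the larger value.
Note the exception: Si has a higher electron affinity than P, contrary to the simple trend — adding an electron to P's half-filled 3p³ is unfavourable, so Si (3p²) has the more exothermic EA.
Tabulated electron affinity (kJ/mol): Si 134, P 72, Te 190, I 295, Tl 19.
So from highest to lowest: I > Te > Si > P > Tl.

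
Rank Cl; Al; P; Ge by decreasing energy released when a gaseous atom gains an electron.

Al is in period 3, group 13; P is in period 3, group 15; Cl is in period 3, group 17; Ge is in period 4, group 14.
EA tends to increase across a period and decrease down a group, though the pattern is less regular than for IE or radius.
Neither a single period nor a single group — weigh both effects.
P > Al: P lies to the right of Al in period 3, so the across-period effect alone puts P higher.
Ge > P: this pair runs against the simple trend — see the exception note.
Cl > Ge: relative to Ge, both the across-period and down-group shifts push Cl's electron affinity up.
Note the exception: Ge has a higher electron affinity than P, contrary to the simple trend — adding an electron to P's half-filled np³ subshell costs electron-pairing energy.
Tabulated electron affinity (kJ/mol): Al 42, P 72, Cl 349, Ge 119.
So from highest to lowest: Cl > Ge > P > Al.

Cl, Ge, P, Al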